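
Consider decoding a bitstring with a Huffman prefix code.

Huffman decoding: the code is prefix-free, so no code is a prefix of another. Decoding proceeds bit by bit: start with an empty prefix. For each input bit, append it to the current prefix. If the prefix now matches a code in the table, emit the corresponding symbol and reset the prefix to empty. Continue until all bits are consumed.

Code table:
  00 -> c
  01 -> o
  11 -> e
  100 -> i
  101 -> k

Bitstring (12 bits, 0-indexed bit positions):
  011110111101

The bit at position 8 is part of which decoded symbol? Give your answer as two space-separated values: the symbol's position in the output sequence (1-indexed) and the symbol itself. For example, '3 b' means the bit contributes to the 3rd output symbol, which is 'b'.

Answer: 4 e

Derivation:
Bit 0: prefix='0' (no match yet)
Bit 1: prefix='01' -> emit 'o', reset
Bit 2: prefix='1' (no match yet)
Bit 3: prefix='11' -> emit 'e', reset
Bit 4: prefix='1' (no match yet)
Bit 5: prefix='10' (no match yet)
Bit 6: prefix='101' -> emit 'k', reset
Bit 7: prefix='1' (no match yet)
Bit 8: prefix='11' -> emit 'e', reset
Bit 9: prefix='1' (no match yet)
Bit 10: prefix='10' (no match yet)
Bit 11: prefix='101' -> emit 'k', reset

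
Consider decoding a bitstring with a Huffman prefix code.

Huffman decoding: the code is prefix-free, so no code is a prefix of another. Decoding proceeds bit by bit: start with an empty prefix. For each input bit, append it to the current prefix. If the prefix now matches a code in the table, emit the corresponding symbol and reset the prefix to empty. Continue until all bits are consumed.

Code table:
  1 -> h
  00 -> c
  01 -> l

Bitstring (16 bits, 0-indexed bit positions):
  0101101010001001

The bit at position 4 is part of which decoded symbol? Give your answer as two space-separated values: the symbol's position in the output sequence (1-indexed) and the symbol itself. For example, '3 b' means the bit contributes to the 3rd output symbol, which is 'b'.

Answer: 3 h

Derivation:
Bit 0: prefix='0' (no match yet)
Bit 1: prefix='01' -> emit 'l', reset
Bit 2: prefix='0' (no match yet)
Bit 3: prefix='01' -> emit 'l', reset
Bit 4: prefix='1' -> emit 'h', reset
Bit 5: prefix='0' (no match yet)
Bit 6: prefix='01' -> emit 'l', reset
Bit 7: prefix='0' (no match yet)
Bit 8: prefix='01' -> emit 'l', reset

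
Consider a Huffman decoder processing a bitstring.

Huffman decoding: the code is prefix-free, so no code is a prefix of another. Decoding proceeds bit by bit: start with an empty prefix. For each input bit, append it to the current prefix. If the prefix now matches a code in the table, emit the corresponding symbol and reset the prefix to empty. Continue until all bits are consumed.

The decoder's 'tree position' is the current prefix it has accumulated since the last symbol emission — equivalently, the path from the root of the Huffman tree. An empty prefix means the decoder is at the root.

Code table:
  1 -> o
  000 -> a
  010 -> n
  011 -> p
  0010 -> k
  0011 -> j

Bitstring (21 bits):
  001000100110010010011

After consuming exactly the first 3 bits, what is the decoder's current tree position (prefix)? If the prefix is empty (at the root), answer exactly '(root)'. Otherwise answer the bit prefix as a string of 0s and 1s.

Answer: 001

Derivation:
Bit 0: prefix='0' (no match yet)
Bit 1: prefix='00' (no match yet)
Bit 2: prefix='001' (no match yet)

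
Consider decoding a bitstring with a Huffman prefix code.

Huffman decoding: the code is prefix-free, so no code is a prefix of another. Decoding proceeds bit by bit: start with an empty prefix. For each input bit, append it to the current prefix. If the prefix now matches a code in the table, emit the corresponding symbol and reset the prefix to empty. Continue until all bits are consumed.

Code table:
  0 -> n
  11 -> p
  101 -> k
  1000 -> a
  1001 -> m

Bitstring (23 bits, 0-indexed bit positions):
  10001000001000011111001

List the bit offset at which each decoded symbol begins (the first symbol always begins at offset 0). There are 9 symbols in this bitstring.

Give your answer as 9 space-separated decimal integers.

Bit 0: prefix='1' (no match yet)
Bit 1: prefix='10' (no match yet)
Bit 2: prefix='100' (no match yet)
Bit 3: prefix='1000' -> emit 'a', reset
Bit 4: prefix='1' (no match yet)
Bit 5: prefix='10' (no match yet)
Bit 6: prefix='100' (no match yet)
Bit 7: prefix='1000' -> emit 'a', reset
Bit 8: prefix='0' -> emit 'n', reset
Bit 9: prefix='0' -> emit 'n', reset
Bit 10: prefix='1' (no match yet)
Bit 11: prefix='10' (no match yet)
Bit 12: prefix='100' (no match yet)
Bit 13: prefix='1000' -> emit 'a', reset
Bit 14: prefix='0' -> emit 'n', reset
Bit 15: prefix='1' (no match yet)
Bit 16: prefix='11' -> emit 'p', reset
Bit 17: prefix='1' (no match yet)
Bit 18: prefix='11' -> emit 'p', reset
Bit 19: prefix='1' (no match yet)
Bit 20: prefix='10' (no match yet)
Bit 21: prefix='100' (no match yet)
Bit 22: prefix='1001' -> emit 'm', reset

Answer: 0 4 8 9 10 14 15 17 19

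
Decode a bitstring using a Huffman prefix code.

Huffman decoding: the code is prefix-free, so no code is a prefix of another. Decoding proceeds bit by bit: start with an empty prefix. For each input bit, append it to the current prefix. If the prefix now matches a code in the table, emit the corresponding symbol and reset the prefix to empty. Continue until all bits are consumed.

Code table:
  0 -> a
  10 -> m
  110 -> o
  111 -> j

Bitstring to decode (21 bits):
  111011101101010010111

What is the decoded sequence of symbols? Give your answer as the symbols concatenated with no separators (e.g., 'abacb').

Bit 0: prefix='1' (no match yet)
Bit 1: prefix='11' (no match yet)
Bit 2: prefix='111' -> emit 'j', reset
Bit 3: prefix='0' -> emit 'a', reset
Bit 4: prefix='1' (no match yet)
Bit 5: prefix='11' (no match yet)
Bit 6: prefix='111' -> emit 'j', reset
Bit 7: prefix='0' -> emit 'a', reset
Bit 8: prefix='1' (no match yet)
Bit 9: prefix='11' (no match yet)
Bit 10: prefix='110' -> emit 'o', reset
Bit 11: prefix='1' (no match yet)
Bit 12: prefix='10' -> emit 'm', reset
Bit 13: prefix='1' (no match yet)
Bit 14: prefix='10' -> emit 'm', reset
Bit 15: prefix='0' -> emit 'a', reset
Bit 16: prefix='1' (no match yet)
Bit 17: prefix='10' -> emit 'm', reset
Bit 18: prefix='1' (no match yet)
Bit 19: prefix='11' (no match yet)
Bit 20: prefix='111' -> emit 'j', reset

Answer: jajaommamj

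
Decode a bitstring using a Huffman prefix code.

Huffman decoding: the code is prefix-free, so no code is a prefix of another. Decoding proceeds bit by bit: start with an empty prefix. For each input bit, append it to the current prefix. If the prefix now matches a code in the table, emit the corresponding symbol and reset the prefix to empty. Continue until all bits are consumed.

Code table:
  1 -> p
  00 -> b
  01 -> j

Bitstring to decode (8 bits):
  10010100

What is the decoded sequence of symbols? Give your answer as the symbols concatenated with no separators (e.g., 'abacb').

Bit 0: prefix='1' -> emit 'p', reset
Bit 1: prefix='0' (no match yet)
Bit 2: prefix='00' -> emit 'b', reset
Bit 3: prefix='1' -> emit 'p', reset
Bit 4: prefix='0' (no match yet)
Bit 5: prefix='01' -> emit 'j', reset
Bit 6: prefix='0' (no match yet)
Bit 7: prefix='00' -> emit 'b', reset

Answer: pbpjb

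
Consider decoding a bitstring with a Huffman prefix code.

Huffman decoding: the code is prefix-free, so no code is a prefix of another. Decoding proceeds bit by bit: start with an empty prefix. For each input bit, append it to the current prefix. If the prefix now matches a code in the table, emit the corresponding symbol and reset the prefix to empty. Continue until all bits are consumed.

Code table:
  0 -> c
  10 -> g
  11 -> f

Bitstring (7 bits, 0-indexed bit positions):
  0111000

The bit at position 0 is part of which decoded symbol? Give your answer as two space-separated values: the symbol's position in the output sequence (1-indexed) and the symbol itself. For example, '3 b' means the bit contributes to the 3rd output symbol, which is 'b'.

Bit 0: prefix='0' -> emit 'c', reset
Bit 1: prefix='1' (no match yet)
Bit 2: prefix='11' -> emit 'f', reset
Bit 3: prefix='1' (no match yet)
Bit 4: prefix='10' -> emit 'g', reset

Answer: 1 c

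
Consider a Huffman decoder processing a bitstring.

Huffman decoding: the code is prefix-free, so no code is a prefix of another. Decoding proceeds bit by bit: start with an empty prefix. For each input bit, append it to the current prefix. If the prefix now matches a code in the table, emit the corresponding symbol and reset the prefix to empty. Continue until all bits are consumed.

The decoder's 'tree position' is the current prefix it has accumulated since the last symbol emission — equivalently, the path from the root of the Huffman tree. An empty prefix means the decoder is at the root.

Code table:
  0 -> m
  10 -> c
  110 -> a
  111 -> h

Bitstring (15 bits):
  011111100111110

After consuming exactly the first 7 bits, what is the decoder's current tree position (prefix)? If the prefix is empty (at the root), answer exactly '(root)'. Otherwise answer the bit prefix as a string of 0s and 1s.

Bit 0: prefix='0' -> emit 'm', reset
Bit 1: prefix='1' (no match yet)
Bit 2: prefix='11' (no match yet)
Bit 3: prefix='111' -> emit 'h', reset
Bit 4: prefix='1' (no match yet)
Bit 5: prefix='11' (no match yet)
Bit 6: prefix='111' -> emit 'h', reset

Answer: (root)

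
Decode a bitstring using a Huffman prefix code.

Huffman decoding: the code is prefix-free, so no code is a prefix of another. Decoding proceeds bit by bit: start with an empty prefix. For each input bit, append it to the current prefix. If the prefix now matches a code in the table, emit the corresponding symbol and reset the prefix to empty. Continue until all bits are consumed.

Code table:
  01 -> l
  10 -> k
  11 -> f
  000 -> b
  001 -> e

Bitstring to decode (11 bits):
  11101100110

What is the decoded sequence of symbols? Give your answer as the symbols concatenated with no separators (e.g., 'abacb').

Answer: fkfek

Derivation:
Bit 0: prefix='1' (no match yet)
Bit 1: prefix='11' -> emit 'f', reset
Bit 2: prefix='1' (no match yet)
Bit 3: prefix='10' -> emit 'k', reset
Bit 4: prefix='1' (no match yet)
Bit 5: prefix='11' -> emit 'f', reset
Bit 6: prefix='0' (no match yet)
Bit 7: prefix='00' (no match yet)
Bit 8: prefix='001' -> emit 'e', reset
Bit 9: prefix='1' (no match yet)
Bit 10: prefix='10' -> emit 'k', reset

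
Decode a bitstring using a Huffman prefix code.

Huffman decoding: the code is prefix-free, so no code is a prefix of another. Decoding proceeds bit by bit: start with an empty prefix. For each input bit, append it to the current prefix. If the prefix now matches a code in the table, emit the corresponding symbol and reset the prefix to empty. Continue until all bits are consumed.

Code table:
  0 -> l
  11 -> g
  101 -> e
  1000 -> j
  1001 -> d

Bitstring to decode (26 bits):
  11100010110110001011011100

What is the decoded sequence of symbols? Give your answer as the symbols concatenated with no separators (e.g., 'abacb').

Bit 0: prefix='1' (no match yet)
Bit 1: prefix='11' -> emit 'g', reset
Bit 2: prefix='1' (no match yet)
Bit 3: prefix='10' (no match yet)
Bit 4: prefix='100' (no match yet)
Bit 5: prefix='1000' -> emit 'j', reset
Bit 6: prefix='1' (no match yet)
Bit 7: prefix='10' (no match yet)
Bit 8: prefix='101' -> emit 'e', reset
Bit 9: prefix='1' (no match yet)
Bit 10: prefix='10' (no match yet)
Bit 11: prefix='101' -> emit 'e', reset
Bit 12: prefix='1' (no match yet)
Bit 13: prefix='10' (no match yet)
Bit 14: prefix='100' (no match yet)
Bit 15: prefix='1000' -> emit 'j', reset
Bit 16: prefix='1' (no match yet)
Bit 17: prefix='10' (no match yet)
Bit 18: prefix='101' -> emit 'e', reset
Bit 19: prefix='1' (no match yet)
Bit 20: prefix='10' (no match yet)
Bit 21: prefix='101' -> emit 'e', reset
Bit 22: prefix='1' (no match yet)
Bit 23: prefix='11' -> emit 'g', reset
Bit 24: prefix='0' -> emit 'l', reset
Bit 25: prefix='0' -> emit 'l', reset

Answer: gjeejeegll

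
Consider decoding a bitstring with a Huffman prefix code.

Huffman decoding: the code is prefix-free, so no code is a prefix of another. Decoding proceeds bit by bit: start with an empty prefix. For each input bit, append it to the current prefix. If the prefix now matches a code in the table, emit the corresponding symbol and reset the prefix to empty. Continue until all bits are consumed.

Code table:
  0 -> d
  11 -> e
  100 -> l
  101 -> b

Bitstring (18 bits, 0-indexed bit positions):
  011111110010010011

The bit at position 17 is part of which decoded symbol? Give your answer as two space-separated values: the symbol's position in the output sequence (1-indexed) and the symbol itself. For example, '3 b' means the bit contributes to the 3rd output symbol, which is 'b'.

Answer: 8 e

Derivation:
Bit 0: prefix='0' -> emit 'd', reset
Bit 1: prefix='1' (no match yet)
Bit 2: prefix='11' -> emit 'e', reset
Bit 3: prefix='1' (no match yet)
Bit 4: prefix='11' -> emit 'e', reset
Bit 5: prefix='1' (no match yet)
Bit 6: prefix='11' -> emit 'e', reset
Bit 7: prefix='1' (no match yet)
Bit 8: prefix='10' (no match yet)
Bit 9: prefix='100' -> emit 'l', reset
Bit 10: prefix='1' (no match yet)
Bit 11: prefix='10' (no match yet)
Bit 12: prefix='100' -> emit 'l', reset
Bit 13: prefix='1' (no match yet)
Bit 14: prefix='10' (no match yet)
Bit 15: prefix='100' -> emit 'l', reset
Bit 16: prefix='1' (no match yet)
Bit 17: prefix='11' -> emit 'e', reset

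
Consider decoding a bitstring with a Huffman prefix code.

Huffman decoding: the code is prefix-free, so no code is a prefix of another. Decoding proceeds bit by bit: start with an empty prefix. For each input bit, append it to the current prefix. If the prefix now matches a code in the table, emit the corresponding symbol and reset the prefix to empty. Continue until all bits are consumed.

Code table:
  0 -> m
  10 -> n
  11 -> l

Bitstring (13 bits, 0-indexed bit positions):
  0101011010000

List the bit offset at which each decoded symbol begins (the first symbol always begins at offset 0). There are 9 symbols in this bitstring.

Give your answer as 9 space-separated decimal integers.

Answer: 0 1 3 5 7 8 10 11 12

Derivation:
Bit 0: prefix='0' -> emit 'm', reset
Bit 1: prefix='1' (no match yet)
Bit 2: prefix='10' -> emit 'n', reset
Bit 3: prefix='1' (no match yet)
Bit 4: prefix='10' -> emit 'n', reset
Bit 5: prefix='1' (no match yet)
Bit 6: prefix='11' -> emit 'l', reset
Bit 7: prefix='0' -> emit 'm', reset
Bit 8: prefix='1' (no match yet)
Bit 9: prefix='10' -> emit 'n', reset
Bit 10: prefix='0' -> emit 'm', reset
Bit 11: prefix='0' -> emit 'm', reset
Bit 12: prefix='0' -> emit 'm', reset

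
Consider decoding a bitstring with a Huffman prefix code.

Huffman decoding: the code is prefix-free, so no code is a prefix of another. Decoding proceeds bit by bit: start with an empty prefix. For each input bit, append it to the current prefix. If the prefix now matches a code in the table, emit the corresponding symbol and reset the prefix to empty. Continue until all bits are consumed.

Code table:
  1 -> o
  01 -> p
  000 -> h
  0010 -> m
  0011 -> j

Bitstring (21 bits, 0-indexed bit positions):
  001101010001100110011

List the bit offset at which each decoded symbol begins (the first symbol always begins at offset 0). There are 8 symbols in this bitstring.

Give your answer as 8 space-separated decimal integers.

Answer: 0 4 6 8 11 12 13 17

Derivation:
Bit 0: prefix='0' (no match yet)
Bit 1: prefix='00' (no match yet)
Bit 2: prefix='001' (no match yet)
Bit 3: prefix='0011' -> emit 'j', reset
Bit 4: prefix='0' (no match yet)
Bit 5: prefix='01' -> emit 'p', reset
Bit 6: prefix='0' (no match yet)
Bit 7: prefix='01' -> emit 'p', reset
Bit 8: prefix='0' (no match yet)
Bit 9: prefix='00' (no match yet)
Bit 10: prefix='000' -> emit 'h', reset
Bit 11: prefix='1' -> emit 'o', reset
Bit 12: prefix='1' -> emit 'o', reset
Bit 13: prefix='0' (no match yet)
Bit 14: prefix='00' (no match yet)
Bit 15: prefix='001' (no match yet)
Bit 16: prefix='0011' -> emit 'j', reset
Bit 17: prefix='0' (no match yet)
Bit 18: prefix='00' (no match yet)
Bit 19: prefix='001' (no match yet)
Bit 20: prefix='0011' -> emit 'j', reset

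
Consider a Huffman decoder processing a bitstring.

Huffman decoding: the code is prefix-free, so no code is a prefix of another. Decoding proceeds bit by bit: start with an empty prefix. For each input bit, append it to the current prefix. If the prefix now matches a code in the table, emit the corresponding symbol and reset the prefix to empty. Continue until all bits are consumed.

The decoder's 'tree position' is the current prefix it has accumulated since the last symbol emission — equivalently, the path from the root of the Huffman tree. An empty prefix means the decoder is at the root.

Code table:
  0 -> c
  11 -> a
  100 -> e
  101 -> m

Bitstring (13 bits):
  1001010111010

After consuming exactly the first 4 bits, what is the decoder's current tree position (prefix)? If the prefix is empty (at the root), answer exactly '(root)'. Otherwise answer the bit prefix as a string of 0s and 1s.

Bit 0: prefix='1' (no match yet)
Bit 1: prefix='10' (no match yet)
Bit 2: prefix='100' -> emit 'e', reset
Bit 3: prefix='1' (no match yet)

Answer: 1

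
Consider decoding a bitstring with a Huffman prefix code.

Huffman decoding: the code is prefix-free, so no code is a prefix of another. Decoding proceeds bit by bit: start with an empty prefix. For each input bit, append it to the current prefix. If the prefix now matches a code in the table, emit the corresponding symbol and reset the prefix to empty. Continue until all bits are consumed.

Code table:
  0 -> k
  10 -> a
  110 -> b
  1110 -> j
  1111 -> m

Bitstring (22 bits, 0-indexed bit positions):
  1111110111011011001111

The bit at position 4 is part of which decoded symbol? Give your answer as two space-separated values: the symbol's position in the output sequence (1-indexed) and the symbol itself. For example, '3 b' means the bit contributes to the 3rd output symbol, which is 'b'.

Answer: 2 b

Derivation:
Bit 0: prefix='1' (no match yet)
Bit 1: prefix='11' (no match yet)
Bit 2: prefix='111' (no match yet)
Bit 3: prefix='1111' -> emit 'm', reset
Bit 4: prefix='1' (no match yet)
Bit 5: prefix='11' (no match yet)
Bit 6: prefix='110' -> emit 'b', reset
Bit 7: prefix='1' (no match yet)
Bit 8: prefix='11' (no match yet)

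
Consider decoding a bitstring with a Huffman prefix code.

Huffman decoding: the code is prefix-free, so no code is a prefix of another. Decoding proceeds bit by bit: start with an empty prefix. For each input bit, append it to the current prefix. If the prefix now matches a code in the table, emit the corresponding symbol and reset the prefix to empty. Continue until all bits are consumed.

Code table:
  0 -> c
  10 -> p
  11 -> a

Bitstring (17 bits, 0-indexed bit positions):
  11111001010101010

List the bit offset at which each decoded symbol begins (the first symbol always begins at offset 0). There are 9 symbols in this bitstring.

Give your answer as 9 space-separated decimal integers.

Answer: 0 2 4 6 7 9 11 13 15

Derivation:
Bit 0: prefix='1' (no match yet)
Bit 1: prefix='11' -> emit 'a', reset
Bit 2: prefix='1' (no match yet)
Bit 3: prefix='11' -> emit 'a', reset
Bit 4: prefix='1' (no match yet)
Bit 5: prefix='10' -> emit 'p', reset
Bit 6: prefix='0' -> emit 'c', reset
Bit 7: prefix='1' (no match yet)
Bit 8: prefix='10' -> emit 'p', reset
Bit 9: prefix='1' (no match yet)
Bit 10: prefix='10' -> emit 'p', reset
Bit 11: prefix='1' (no match yet)
Bit 12: prefix='10' -> emit 'p', reset
Bit 13: prefix='1' (no match yet)
Bit 14: prefix='10' -> emit 'p', reset
Bit 15: prefix='1' (no match yet)
Bit 16: prefix='10' -> emit 'p', reset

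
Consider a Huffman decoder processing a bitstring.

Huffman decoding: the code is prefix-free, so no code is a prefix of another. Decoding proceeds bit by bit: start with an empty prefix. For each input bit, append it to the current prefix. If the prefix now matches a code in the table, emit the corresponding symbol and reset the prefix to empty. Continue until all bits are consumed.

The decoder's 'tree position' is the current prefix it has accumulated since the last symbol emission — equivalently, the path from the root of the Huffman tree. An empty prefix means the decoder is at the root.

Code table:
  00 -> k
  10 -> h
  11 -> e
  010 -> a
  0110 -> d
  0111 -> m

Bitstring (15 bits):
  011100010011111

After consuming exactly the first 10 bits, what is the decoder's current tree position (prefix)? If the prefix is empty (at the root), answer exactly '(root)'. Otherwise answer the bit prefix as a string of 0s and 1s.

Answer: 0

Derivation:
Bit 0: prefix='0' (no match yet)
Bit 1: prefix='01' (no match yet)
Bit 2: prefix='011' (no match yet)
Bit 3: prefix='0111' -> emit 'm', reset
Bit 4: prefix='0' (no match yet)
Bit 5: prefix='00' -> emit 'k', reset
Bit 6: prefix='0' (no match yet)
Bit 7: prefix='01' (no match yet)
Bit 8: prefix='010' -> emit 'a', reset
Bit 9: prefix='0' (no match yet)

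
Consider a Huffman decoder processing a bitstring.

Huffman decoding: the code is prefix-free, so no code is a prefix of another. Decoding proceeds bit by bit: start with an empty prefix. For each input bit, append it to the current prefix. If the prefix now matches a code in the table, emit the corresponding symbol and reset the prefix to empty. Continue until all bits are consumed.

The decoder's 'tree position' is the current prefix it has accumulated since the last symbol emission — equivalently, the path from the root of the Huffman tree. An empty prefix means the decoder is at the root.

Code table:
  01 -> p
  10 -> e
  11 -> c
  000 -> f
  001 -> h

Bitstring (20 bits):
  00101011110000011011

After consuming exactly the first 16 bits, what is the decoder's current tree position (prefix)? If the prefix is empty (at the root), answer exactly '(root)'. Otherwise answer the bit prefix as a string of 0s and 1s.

Bit 0: prefix='0' (no match yet)
Bit 1: prefix='00' (no match yet)
Bit 2: prefix='001' -> emit 'h', reset
Bit 3: prefix='0' (no match yet)
Bit 4: prefix='01' -> emit 'p', reset
Bit 5: prefix='0' (no match yet)
Bit 6: prefix='01' -> emit 'p', reset
Bit 7: prefix='1' (no match yet)
Bit 8: prefix='11' -> emit 'c', reset
Bit 9: prefix='1' (no match yet)
Bit 10: prefix='10' -> emit 'e', reset
Bit 11: prefix='0' (no match yet)
Bit 12: prefix='00' (no match yet)
Bit 13: prefix='000' -> emit 'f', reset
Bit 14: prefix='0' (no match yet)
Bit 15: prefix='01' -> emit 'p', reset

Answer: (root)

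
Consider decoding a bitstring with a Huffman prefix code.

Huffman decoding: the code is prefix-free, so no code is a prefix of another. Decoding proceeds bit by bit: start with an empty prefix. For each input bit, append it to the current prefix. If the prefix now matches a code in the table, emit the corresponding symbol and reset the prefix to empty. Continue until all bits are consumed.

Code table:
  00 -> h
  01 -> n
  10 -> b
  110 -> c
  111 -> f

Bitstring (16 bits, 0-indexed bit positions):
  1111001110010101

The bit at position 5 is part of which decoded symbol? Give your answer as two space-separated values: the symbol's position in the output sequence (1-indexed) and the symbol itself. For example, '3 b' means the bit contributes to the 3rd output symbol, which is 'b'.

Answer: 3 n

Derivation:
Bit 0: prefix='1' (no match yet)
Bit 1: prefix='11' (no match yet)
Bit 2: prefix='111' -> emit 'f', reset
Bit 3: prefix='1' (no match yet)
Bit 4: prefix='10' -> emit 'b', reset
Bit 5: prefix='0' (no match yet)
Bit 6: prefix='01' -> emit 'n', reset
Bit 7: prefix='1' (no match yet)
Bit 8: prefix='11' (no match yet)
Bit 9: prefix='110' -> emit 'c', reset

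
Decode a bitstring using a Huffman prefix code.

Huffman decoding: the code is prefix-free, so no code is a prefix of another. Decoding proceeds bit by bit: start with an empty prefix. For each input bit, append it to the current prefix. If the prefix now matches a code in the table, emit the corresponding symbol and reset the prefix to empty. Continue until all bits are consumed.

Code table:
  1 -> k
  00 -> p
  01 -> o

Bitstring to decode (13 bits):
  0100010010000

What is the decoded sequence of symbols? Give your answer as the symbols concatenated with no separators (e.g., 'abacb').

Bit 0: prefix='0' (no match yet)
Bit 1: prefix='01' -> emit 'o', reset
Bit 2: prefix='0' (no match yet)
Bit 3: prefix='00' -> emit 'p', reset
Bit 4: prefix='0' (no match yet)
Bit 5: prefix='01' -> emit 'o', reset
Bit 6: prefix='0' (no match yet)
Bit 7: prefix='00' -> emit 'p', reset
Bit 8: prefix='1' -> emit 'k', reset
Bit 9: prefix='0' (no match yet)
Bit 10: prefix='00' -> emit 'p', reset
Bit 11: prefix='0' (no match yet)
Bit 12: prefix='00' -> emit 'p', reset

Answer: opopkpp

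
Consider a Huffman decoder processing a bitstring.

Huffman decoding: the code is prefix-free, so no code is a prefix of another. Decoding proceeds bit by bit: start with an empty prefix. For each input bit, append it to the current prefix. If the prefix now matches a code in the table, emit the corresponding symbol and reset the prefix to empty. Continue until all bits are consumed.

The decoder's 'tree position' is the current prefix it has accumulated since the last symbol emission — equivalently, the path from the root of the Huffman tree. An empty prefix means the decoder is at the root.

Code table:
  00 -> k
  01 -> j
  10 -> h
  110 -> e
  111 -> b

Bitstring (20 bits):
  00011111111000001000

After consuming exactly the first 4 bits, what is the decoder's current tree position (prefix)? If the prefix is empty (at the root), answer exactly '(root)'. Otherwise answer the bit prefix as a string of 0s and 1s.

Bit 0: prefix='0' (no match yet)
Bit 1: prefix='00' -> emit 'k', reset
Bit 2: prefix='0' (no match yet)
Bit 3: prefix='01' -> emit 'j', reset

Answer: (root)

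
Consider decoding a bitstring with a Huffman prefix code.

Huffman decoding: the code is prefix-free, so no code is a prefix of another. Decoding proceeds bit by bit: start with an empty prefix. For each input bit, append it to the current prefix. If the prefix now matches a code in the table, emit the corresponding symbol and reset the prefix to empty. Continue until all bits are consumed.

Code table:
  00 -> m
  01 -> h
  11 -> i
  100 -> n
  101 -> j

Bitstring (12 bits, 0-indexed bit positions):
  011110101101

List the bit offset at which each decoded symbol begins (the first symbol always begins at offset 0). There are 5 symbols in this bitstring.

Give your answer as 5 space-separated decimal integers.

Bit 0: prefix='0' (no match yet)
Bit 1: prefix='01' -> emit 'h', reset
Bit 2: prefix='1' (no match yet)
Bit 3: prefix='11' -> emit 'i', reset
Bit 4: prefix='1' (no match yet)
Bit 5: prefix='10' (no match yet)
Bit 6: prefix='101' -> emit 'j', reset
Bit 7: prefix='0' (no match yet)
Bit 8: prefix='01' -> emit 'h', reset
Bit 9: prefix='1' (no match yet)
Bit 10: prefix='10' (no match yet)
Bit 11: prefix='101' -> emit 'j', reset

Answer: 0 2 4 7 9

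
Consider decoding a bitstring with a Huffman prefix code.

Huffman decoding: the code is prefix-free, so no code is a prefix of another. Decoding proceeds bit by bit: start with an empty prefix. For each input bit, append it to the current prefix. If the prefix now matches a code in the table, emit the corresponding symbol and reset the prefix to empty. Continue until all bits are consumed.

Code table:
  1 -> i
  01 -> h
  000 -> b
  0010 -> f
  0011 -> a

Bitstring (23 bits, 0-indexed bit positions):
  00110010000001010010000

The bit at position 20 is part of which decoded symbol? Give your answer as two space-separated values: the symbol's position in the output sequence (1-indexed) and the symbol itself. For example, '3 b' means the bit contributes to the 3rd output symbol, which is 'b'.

Answer: 7 b

Derivation:
Bit 0: prefix='0' (no match yet)
Bit 1: prefix='00' (no match yet)
Bit 2: prefix='001' (no match yet)
Bit 3: prefix='0011' -> emit 'a', reset
Bit 4: prefix='0' (no match yet)
Bit 5: prefix='00' (no match yet)
Bit 6: prefix='001' (no match yet)
Bit 7: prefix='0010' -> emit 'f', reset
Bit 8: prefix='0' (no match yet)
Bit 9: prefix='00' (no match yet)
Bit 10: prefix='000' -> emit 'b', reset
Bit 11: prefix='0' (no match yet)
Bit 12: prefix='00' (no match yet)
Bit 13: prefix='001' (no match yet)
Bit 14: prefix='0010' -> emit 'f', reset
Bit 15: prefix='1' -> emit 'i', reset
Bit 16: prefix='0' (no match yet)
Bit 17: prefix='00' (no match yet)
Bit 18: prefix='001' (no match yet)
Bit 19: prefix='0010' -> emit 'f', reset
Bit 20: prefix='0' (no match yet)
Bit 21: prefix='00' (no match yet)
Bit 22: prefix='000' -> emit 'b', reset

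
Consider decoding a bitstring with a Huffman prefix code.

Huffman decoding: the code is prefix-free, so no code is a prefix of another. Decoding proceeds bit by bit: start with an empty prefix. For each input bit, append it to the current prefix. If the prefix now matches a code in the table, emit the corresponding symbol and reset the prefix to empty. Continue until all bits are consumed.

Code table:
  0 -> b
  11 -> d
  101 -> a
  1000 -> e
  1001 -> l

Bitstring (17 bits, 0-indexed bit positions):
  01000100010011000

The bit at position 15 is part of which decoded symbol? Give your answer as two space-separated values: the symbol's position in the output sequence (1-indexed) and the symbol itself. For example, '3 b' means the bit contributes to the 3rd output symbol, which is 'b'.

Answer: 5 e

Derivation:
Bit 0: prefix='0' -> emit 'b', reset
Bit 1: prefix='1' (no match yet)
Bit 2: prefix='10' (no match yet)
Bit 3: prefix='100' (no match yet)
Bit 4: prefix='1000' -> emit 'e', reset
Bit 5: prefix='1' (no match yet)
Bit 6: prefix='10' (no match yet)
Bit 7: prefix='100' (no match yet)
Bit 8: prefix='1000' -> emit 'e', reset
Bit 9: prefix='1' (no match yet)
Bit 10: prefix='10' (no match yet)
Bit 11: prefix='100' (no match yet)
Bit 12: prefix='1001' -> emit 'l', reset
Bit 13: prefix='1' (no match yet)
Bit 14: prefix='10' (no match yet)
Bit 15: prefix='100' (no match yet)
Bit 16: prefix='1000' -> emit 'e', reset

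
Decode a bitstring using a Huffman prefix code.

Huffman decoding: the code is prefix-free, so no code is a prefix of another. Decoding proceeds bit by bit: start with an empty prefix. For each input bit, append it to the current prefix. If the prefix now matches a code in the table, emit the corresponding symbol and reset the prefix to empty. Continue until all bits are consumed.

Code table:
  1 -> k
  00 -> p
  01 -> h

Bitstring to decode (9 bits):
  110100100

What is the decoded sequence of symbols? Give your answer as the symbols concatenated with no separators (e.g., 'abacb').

Answer: kkhpkp

Derivation:
Bit 0: prefix='1' -> emit 'k', reset
Bit 1: prefix='1' -> emit 'k', reset
Bit 2: prefix='0' (no match yet)
Bit 3: prefix='01' -> emit 'h', reset
Bit 4: prefix='0' (no match yet)
Bit 5: prefix='00' -> emit 'p', reset
Bit 6: prefix='1' -> emit 'k', reset
Bit 7: prefix='0' (no match yet)
Bit 8: prefix='00' -> emit 'p', reset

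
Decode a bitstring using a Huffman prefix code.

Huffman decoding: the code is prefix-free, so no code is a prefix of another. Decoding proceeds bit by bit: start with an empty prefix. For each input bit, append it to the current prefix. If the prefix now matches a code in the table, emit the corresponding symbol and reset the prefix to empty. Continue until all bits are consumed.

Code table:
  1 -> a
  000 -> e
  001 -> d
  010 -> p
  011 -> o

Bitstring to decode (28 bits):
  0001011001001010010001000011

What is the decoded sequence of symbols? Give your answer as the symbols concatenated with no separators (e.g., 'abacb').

Bit 0: prefix='0' (no match yet)
Bit 1: prefix='00' (no match yet)
Bit 2: prefix='000' -> emit 'e', reset
Bit 3: prefix='1' -> emit 'a', reset
Bit 4: prefix='0' (no match yet)
Bit 5: prefix='01' (no match yet)
Bit 6: prefix='011' -> emit 'o', reset
Bit 7: prefix='0' (no match yet)
Bit 8: prefix='00' (no match yet)
Bit 9: prefix='001' -> emit 'd', reset
Bit 10: prefix='0' (no match yet)
Bit 11: prefix='00' (no match yet)
Bit 12: prefix='001' -> emit 'd', reset
Bit 13: prefix='0' (no match yet)
Bit 14: prefix='01' (no match yet)
Bit 15: prefix='010' -> emit 'p', reset
Bit 16: prefix='0' (no match yet)
Bit 17: prefix='01' (no match yet)
Bit 18: prefix='010' -> emit 'p', reset
Bit 19: prefix='0' (no match yet)
Bit 20: prefix='00' (no match yet)
Bit 21: prefix='001' -> emit 'd', reset
Bit 22: prefix='0' (no match yet)
Bit 23: prefix='00' (no match yet)
Bit 24: prefix='000' -> emit 'e', reset
Bit 25: prefix='0' (no match yet)
Bit 26: prefix='01' (no match yet)
Bit 27: prefix='011' -> emit 'o', reset

Answer: eaoddppdeo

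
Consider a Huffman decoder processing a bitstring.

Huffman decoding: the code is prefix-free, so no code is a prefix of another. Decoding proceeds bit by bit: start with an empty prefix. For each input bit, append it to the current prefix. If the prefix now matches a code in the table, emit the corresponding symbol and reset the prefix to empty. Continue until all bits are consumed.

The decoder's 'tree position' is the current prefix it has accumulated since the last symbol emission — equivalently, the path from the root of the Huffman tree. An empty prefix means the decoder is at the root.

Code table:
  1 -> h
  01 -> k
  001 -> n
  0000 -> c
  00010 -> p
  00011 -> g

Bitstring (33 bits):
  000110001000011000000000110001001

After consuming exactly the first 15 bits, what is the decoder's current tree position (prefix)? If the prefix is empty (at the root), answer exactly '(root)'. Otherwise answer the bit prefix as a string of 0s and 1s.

Bit 0: prefix='0' (no match yet)
Bit 1: prefix='00' (no match yet)
Bit 2: prefix='000' (no match yet)
Bit 3: prefix='0001' (no match yet)
Bit 4: prefix='00011' -> emit 'g', reset
Bit 5: prefix='0' (no match yet)
Bit 6: prefix='00' (no match yet)
Bit 7: prefix='000' (no match yet)
Bit 8: prefix='0001' (no match yet)
Bit 9: prefix='00010' -> emit 'p', reset
Bit 10: prefix='0' (no match yet)
Bit 11: prefix='00' (no match yet)
Bit 12: prefix='000' (no match yet)
Bit 13: prefix='0001' (no match yet)
Bit 14: prefix='00011' -> emit 'g', reset

Answer: (root)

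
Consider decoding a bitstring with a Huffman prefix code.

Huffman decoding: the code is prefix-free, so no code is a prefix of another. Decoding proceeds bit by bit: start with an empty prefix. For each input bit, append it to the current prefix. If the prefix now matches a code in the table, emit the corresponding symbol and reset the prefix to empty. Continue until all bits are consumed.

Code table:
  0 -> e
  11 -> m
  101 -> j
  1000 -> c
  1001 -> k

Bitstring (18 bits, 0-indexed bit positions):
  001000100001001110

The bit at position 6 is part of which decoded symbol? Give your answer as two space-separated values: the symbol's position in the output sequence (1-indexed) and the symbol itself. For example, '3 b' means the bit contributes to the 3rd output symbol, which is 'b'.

Bit 0: prefix='0' -> emit 'e', reset
Bit 1: prefix='0' -> emit 'e', reset
Bit 2: prefix='1' (no match yet)
Bit 3: prefix='10' (no match yet)
Bit 4: prefix='100' (no match yet)
Bit 5: prefix='1000' -> emit 'c', reset
Bit 6: prefix='1' (no match yet)
Bit 7: prefix='10' (no match yet)
Bit 8: prefix='100' (no match yet)
Bit 9: prefix='1000' -> emit 'c', reset
Bit 10: prefix='0' -> emit 'e', reset

Answer: 4 c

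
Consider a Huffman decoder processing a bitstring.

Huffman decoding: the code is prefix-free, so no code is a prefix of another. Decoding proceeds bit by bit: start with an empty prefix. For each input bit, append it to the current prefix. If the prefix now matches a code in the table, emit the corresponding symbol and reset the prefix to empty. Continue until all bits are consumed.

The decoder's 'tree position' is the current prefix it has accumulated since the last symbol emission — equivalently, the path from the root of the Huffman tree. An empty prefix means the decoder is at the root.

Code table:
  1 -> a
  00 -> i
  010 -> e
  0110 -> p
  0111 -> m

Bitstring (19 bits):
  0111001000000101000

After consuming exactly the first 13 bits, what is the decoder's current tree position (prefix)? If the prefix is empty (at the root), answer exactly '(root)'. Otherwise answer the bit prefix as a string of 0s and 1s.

Bit 0: prefix='0' (no match yet)
Bit 1: prefix='01' (no match yet)
Bit 2: prefix='011' (no match yet)
Bit 3: prefix='0111' -> emit 'm', reset
Bit 4: prefix='0' (no match yet)
Bit 5: prefix='00' -> emit 'i', reset
Bit 6: prefix='1' -> emit 'a', reset
Bit 7: prefix='0' (no match yet)
Bit 8: prefix='00' -> emit 'i', reset
Bit 9: prefix='0' (no match yet)
Bit 10: prefix='00' -> emit 'i', reset
Bit 11: prefix='0' (no match yet)
Bit 12: prefix='00' -> emit 'i', reset

Answer: (root)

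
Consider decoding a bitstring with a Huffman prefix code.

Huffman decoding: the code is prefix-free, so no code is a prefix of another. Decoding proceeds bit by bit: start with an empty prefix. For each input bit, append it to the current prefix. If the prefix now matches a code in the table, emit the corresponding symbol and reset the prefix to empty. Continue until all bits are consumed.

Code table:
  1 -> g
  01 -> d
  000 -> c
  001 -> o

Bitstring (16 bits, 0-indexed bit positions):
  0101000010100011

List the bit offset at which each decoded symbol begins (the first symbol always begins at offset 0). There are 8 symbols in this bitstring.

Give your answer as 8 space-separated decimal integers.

Answer: 0 2 4 7 9 11 14 15

Derivation:
Bit 0: prefix='0' (no match yet)
Bit 1: prefix='01' -> emit 'd', reset
Bit 2: prefix='0' (no match yet)
Bit 3: prefix='01' -> emit 'd', reset
Bit 4: prefix='0' (no match yet)
Bit 5: prefix='00' (no match yet)
Bit 6: prefix='000' -> emit 'c', reset
Bit 7: prefix='0' (no match yet)
Bit 8: prefix='01' -> emit 'd', reset
Bit 9: prefix='0' (no match yet)
Bit 10: prefix='01' -> emit 'd', reset
Bit 11: prefix='0' (no match yet)
Bit 12: prefix='00' (no match yet)
Bit 13: prefix='000' -> emit 'c', reset
Bit 14: prefix='1' -> emit 'g', reset
Bit 15: prefix='1' -> emit 'g', reset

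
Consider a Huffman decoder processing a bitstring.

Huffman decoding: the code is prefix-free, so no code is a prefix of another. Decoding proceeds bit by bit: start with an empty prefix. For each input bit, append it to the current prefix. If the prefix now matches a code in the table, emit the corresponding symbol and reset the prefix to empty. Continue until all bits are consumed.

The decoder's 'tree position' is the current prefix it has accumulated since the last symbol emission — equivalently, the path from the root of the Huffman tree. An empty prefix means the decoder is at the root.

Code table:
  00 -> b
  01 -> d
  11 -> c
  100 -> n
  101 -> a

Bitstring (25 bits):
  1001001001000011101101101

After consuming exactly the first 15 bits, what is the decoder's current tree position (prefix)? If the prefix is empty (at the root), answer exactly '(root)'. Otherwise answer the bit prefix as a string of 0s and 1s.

Answer: 1

Derivation:
Bit 0: prefix='1' (no match yet)
Bit 1: prefix='10' (no match yet)
Bit 2: prefix='100' -> emit 'n', reset
Bit 3: prefix='1' (no match yet)
Bit 4: prefix='10' (no match yet)
Bit 5: prefix='100' -> emit 'n', reset
Bit 6: prefix='1' (no match yet)
Bit 7: prefix='10' (no match yet)
Bit 8: prefix='100' -> emit 'n', reset
Bit 9: prefix='1' (no match yet)
Bit 10: prefix='10' (no match yet)
Bit 11: prefix='100' -> emit 'n', reset
Bit 12: prefix='0' (no match yet)
Bit 13: prefix='00' -> emit 'b', reset
Bit 14: prefix='1' (no match yet)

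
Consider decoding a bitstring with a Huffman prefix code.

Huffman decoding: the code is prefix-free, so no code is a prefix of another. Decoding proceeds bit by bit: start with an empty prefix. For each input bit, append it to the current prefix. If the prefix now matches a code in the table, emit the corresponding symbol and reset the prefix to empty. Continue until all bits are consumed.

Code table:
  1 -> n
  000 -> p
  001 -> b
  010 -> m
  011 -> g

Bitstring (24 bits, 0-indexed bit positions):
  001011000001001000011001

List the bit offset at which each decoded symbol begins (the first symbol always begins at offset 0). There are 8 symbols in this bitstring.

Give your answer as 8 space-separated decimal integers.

Bit 0: prefix='0' (no match yet)
Bit 1: prefix='00' (no match yet)
Bit 2: prefix='001' -> emit 'b', reset
Bit 3: prefix='0' (no match yet)
Bit 4: prefix='01' (no match yet)
Bit 5: prefix='011' -> emit 'g', reset
Bit 6: prefix='0' (no match yet)
Bit 7: prefix='00' (no match yet)
Bit 8: prefix='000' -> emit 'p', reset
Bit 9: prefix='0' (no match yet)
Bit 10: prefix='00' (no match yet)
Bit 11: prefix='001' -> emit 'b', reset
Bit 12: prefix='0' (no match yet)
Bit 13: prefix='00' (no match yet)
Bit 14: prefix='001' -> emit 'b', reset
Bit 15: prefix='0' (no match yet)
Bit 16: prefix='00' (no match yet)
Bit 17: prefix='000' -> emit 'p', reset
Bit 18: prefix='0' (no match yet)
Bit 19: prefix='01' (no match yet)
Bit 20: prefix='011' -> emit 'g', reset
Bit 21: prefix='0' (no match yet)
Bit 22: prefix='00' (no match yet)
Bit 23: prefix='001' -> emit 'b', reset

Answer: 0 3 6 9 12 15 18 21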